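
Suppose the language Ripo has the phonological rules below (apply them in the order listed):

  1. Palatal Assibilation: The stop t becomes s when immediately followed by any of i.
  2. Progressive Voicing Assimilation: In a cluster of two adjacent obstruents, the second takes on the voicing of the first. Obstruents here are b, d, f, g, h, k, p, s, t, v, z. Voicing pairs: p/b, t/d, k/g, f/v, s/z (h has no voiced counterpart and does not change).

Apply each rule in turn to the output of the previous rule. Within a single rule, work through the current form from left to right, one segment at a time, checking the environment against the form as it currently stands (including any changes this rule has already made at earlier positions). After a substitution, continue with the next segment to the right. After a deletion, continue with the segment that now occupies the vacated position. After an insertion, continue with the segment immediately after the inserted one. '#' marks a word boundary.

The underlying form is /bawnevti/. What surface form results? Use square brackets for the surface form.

1 Palatal Assibilation: [bawnevti] → [bawnevsi]
2 Progressive Voicing Assimilation: [bawnevsi] → [bawnevzi]

[bawnevzi]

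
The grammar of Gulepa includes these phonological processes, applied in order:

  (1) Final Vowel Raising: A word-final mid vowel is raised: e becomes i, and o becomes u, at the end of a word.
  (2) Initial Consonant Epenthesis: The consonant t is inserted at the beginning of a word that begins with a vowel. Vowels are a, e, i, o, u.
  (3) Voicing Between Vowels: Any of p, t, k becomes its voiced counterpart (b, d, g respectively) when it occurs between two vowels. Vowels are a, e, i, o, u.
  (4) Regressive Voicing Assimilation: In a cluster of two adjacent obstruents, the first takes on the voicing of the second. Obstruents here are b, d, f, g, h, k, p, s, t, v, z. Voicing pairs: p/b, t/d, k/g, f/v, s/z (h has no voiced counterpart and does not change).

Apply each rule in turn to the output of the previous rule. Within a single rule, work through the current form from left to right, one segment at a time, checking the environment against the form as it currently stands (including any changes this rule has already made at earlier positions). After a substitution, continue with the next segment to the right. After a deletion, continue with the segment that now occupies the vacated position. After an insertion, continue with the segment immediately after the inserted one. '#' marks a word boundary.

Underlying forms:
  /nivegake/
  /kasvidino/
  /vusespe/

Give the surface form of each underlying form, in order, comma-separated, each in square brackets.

/nivegake/:
  (1) Final Vowel Raising: [nivegake] → [nivegaki]
  (2) Initial Consonant Epenthesis: no change — [nivegaki]
  (3) Voicing Between Vowels: [nivegaki] → [nivegagi]
  (4) Regressive Voicing Assimilation: no change — [nivegagi]
/kasvidino/:
  (1) Final Vowel Raising: [kasvidino] → [kasvidinu]
  (2) Initial Consonant Epenthesis: no change — [kasvidinu]
  (3) Voicing Between Vowels: no change — [kasvidinu]
  (4) Regressive Voicing Assimilation: [kasvidinu] → [kazvidinu]
/vusespe/:
  (1) Final Vowel Raising: [vusespe] → [vusespi]
  (2) Initial Consonant Epenthesis: no change — [vusespi]
  (3) Voicing Between Vowels: no change — [vusespi]
  (4) Regressive Voicing Assimilation: no change — [vusespi]

[nivegagi], [kazvidinu], [vusespi]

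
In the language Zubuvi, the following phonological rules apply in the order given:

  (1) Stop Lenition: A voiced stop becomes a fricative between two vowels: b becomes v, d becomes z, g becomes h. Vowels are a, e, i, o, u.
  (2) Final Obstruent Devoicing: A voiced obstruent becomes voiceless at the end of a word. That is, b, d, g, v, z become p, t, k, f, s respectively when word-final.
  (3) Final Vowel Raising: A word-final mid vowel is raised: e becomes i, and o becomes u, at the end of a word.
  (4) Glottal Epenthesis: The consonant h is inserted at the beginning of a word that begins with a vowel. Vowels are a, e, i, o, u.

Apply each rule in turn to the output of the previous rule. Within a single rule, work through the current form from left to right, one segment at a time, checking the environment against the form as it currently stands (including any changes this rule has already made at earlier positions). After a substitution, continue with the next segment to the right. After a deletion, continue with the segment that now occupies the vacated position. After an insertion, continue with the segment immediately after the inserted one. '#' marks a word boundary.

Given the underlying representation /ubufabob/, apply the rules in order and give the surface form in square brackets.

[huvufavop]

(1) Stop Lenition: [ubufabob] → [uvufavob]
(2) Final Obstruent Devoicing: [uvufavob] → [uvufavop]
(3) Final Vowel Raising: no change — [uvufavop]
(4) Glottal Epenthesis: [uvufavop] → [huvufavop]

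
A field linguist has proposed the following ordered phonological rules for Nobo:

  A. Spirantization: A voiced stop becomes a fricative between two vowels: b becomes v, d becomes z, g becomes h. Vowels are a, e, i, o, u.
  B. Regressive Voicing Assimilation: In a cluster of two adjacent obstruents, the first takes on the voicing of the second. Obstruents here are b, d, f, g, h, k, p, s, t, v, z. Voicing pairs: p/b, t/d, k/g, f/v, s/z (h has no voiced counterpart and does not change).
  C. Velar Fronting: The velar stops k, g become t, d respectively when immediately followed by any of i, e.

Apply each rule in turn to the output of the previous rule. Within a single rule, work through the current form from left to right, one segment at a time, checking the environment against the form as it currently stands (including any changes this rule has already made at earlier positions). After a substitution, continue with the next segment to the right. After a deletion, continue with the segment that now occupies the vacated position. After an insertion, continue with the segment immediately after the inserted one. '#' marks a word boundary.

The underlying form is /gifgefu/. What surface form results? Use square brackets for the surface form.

A Spirantization: no change — [gifgefu]
B Regressive Voicing Assimilation: [gifgefu] → [givgefu]
C Velar Fronting: [givgefu] → [divdefu]

[divdefu]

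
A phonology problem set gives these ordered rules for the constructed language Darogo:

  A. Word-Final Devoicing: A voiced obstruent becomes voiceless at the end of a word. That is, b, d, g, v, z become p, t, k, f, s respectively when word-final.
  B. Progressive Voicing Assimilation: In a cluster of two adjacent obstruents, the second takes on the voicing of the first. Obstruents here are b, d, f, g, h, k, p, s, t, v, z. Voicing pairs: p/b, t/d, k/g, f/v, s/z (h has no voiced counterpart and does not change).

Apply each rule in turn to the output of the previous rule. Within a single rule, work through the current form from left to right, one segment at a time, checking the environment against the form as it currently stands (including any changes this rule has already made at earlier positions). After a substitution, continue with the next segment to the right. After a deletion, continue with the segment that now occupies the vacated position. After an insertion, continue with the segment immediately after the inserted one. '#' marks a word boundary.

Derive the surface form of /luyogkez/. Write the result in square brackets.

[luyogges]

A Word-Final Devoicing: [luyogkez] → [luyogkes]
B Progressive Voicing Assimilation: [luyogkes] → [luyogges]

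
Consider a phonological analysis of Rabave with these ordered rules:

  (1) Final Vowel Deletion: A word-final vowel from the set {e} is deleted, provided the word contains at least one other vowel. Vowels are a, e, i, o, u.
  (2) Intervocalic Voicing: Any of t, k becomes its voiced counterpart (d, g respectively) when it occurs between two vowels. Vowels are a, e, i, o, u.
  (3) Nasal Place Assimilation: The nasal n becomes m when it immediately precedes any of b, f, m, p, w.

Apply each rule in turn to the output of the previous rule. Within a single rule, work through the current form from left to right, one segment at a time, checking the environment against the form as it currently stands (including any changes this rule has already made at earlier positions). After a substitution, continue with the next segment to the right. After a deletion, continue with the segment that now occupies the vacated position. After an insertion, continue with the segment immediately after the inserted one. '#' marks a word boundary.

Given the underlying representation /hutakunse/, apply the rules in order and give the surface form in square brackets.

[hudaguns]

(1) Final Vowel Deletion: [hutakunse] → [hutakuns]
(2) Intervocalic Voicing: [hutakuns] → [hudaguns]
(3) Nasal Place Assimilation: no change — [hudaguns]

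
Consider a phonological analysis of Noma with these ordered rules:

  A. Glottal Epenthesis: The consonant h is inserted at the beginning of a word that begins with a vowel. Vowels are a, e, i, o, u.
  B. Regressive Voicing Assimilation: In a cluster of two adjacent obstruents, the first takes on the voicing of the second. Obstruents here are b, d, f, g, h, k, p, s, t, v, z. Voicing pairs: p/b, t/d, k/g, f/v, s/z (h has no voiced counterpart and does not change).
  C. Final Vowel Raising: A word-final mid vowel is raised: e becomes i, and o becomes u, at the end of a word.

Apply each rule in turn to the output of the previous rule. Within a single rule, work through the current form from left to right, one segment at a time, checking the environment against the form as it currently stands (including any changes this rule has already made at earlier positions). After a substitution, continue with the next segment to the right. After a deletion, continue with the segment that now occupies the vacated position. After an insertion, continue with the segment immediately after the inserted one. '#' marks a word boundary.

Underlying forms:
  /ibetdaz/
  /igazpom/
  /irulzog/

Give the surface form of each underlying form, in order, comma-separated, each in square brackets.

/ibetdaz/:
  A Glottal Epenthesis: [ibetdaz] → [hibetdaz]
  B Regressive Voicing Assimilation: [hibetdaz] → [hibeddaz]
  C Final Vowel Raising: no change — [hibeddaz]
/igazpom/:
  A Glottal Epenthesis: [igazpom] → [higazpom]
  B Regressive Voicing Assimilation: [higazpom] → [higaspom]
  C Final Vowel Raising: no change — [higaspom]
/irulzog/:
  A Glottal Epenthesis: [irulzog] → [hirulzog]
  B Regressive Voicing Assimilation: no change — [hirulzog]
  C Final Vowel Raising: no change — [hirulzog]

[hibeddaz], [higaspom], [hirulzog]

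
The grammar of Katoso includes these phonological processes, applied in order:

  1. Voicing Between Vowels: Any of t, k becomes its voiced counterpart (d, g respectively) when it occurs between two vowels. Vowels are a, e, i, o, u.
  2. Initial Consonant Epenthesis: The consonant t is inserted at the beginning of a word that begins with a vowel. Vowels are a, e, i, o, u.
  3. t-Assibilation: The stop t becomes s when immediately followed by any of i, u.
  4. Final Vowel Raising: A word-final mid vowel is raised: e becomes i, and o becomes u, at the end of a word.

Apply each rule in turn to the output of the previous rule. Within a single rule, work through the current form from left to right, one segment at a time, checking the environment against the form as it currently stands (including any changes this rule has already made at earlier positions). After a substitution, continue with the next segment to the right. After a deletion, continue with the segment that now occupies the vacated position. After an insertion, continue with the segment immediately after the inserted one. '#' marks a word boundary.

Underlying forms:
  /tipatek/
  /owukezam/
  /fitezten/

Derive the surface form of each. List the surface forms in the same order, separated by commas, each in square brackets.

/tipatek/:
  1 Voicing Between Vowels: [tipatek] → [tipadek]
  2 Initial Consonant Epenthesis: no change — [tipadek]
  3 t-Assibilation: [tipadek] → [sipadek]
  4 Final Vowel Raising: no change — [sipadek]
/owukezam/:
  1 Voicing Between Vowels: [owukezam] → [owugezam]
  2 Initial Consonant Epenthesis: [owugezam] → [towugezam]
  3 t-Assibilation: no change — [towugezam]
  4 Final Vowel Raising: no change — [towugezam]
/fitezten/:
  1 Voicing Between Vowels: [fitezten] → [fidezten]
  2 Initial Consonant Epenthesis: no change — [fidezten]
  3 t-Assibilation: no change — [fidezten]
  4 Final Vowel Raising: no change — [fidezten]

[sipadek], [towugezam], [fidezten]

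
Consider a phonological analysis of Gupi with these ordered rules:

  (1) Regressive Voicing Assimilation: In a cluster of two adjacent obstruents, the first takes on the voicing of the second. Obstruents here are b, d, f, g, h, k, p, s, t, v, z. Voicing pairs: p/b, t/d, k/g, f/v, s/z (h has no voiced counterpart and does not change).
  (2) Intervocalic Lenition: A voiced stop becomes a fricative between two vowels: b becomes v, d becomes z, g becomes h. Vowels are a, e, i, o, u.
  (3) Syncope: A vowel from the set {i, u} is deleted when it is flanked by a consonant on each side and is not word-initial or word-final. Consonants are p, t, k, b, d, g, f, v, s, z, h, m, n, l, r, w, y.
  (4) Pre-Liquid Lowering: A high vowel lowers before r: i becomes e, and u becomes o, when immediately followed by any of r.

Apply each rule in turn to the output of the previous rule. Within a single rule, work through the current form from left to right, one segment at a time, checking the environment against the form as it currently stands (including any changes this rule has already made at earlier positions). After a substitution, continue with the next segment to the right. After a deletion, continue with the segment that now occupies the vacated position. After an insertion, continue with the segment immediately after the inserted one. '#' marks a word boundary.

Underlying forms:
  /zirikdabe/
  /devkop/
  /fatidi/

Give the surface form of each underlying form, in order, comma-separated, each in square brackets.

[zrgdave], [defkop], [fatzi]

/zirikdabe/:
  (1) Regressive Voicing Assimilation: [zirikdabe] → [zirigdabe]
  (2) Intervocalic Lenition: [zirigdabe] → [zirigdave]
  (3) Syncope: [zirigdave] → [zrgdave]
  (4) Pre-Liquid Lowering: no change — [zrgdave]
/devkop/:
  (1) Regressive Voicing Assimilation: [devkop] → [defkop]
  (2) Intervocalic Lenition: no change — [defkop]
  (3) Syncope: no change — [defkop]
  (4) Pre-Liquid Lowering: no change — [defkop]
/fatidi/:
  (1) Regressive Voicing Assimilation: no change — [fatidi]
  (2) Intervocalic Lenition: [fatidi] → [fatizi]
  (3) Syncope: [fatizi] → [fatzi]
  (4) Pre-Liquid Lowering: no change — [fatzi]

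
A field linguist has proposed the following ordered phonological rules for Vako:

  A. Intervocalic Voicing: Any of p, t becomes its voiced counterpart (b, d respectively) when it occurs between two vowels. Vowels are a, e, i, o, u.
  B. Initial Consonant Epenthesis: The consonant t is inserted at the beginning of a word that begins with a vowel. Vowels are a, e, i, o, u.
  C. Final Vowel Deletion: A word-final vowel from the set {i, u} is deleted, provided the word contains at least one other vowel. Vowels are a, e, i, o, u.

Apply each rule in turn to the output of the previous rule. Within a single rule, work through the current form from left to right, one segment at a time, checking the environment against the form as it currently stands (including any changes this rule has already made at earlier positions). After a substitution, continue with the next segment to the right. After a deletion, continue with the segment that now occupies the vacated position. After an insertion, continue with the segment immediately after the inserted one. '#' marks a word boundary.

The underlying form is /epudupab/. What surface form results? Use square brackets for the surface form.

A Intervocalic Voicing: [epudupab] → [ebudubab]
B Initial Consonant Epenthesis: [ebudubab] → [tebudubab]
C Final Vowel Deletion: no change — [tebudubab]

[tebudubab]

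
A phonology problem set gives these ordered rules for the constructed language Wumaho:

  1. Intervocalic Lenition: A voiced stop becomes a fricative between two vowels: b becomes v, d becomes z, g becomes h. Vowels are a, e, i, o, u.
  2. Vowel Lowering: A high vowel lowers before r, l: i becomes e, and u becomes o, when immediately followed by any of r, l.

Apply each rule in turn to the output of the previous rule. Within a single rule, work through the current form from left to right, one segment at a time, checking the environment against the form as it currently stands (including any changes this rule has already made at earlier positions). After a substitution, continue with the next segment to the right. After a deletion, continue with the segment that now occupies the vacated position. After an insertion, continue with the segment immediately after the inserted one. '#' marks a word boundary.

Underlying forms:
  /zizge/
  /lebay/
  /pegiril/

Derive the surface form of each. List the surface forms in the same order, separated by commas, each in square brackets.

[zizge], [levay], [peherel]

/zizge/:
  1 Intervocalic Lenition: no change — [zizge]
  2 Vowel Lowering: no change — [zizge]
/lebay/:
  1 Intervocalic Lenition: [lebay] → [levay]
  2 Vowel Lowering: no change — [levay]
/pegiril/:
  1 Intervocalic Lenition: [pegiril] → [pehiril]
  2 Vowel Lowering: [pehiril] → [peherel]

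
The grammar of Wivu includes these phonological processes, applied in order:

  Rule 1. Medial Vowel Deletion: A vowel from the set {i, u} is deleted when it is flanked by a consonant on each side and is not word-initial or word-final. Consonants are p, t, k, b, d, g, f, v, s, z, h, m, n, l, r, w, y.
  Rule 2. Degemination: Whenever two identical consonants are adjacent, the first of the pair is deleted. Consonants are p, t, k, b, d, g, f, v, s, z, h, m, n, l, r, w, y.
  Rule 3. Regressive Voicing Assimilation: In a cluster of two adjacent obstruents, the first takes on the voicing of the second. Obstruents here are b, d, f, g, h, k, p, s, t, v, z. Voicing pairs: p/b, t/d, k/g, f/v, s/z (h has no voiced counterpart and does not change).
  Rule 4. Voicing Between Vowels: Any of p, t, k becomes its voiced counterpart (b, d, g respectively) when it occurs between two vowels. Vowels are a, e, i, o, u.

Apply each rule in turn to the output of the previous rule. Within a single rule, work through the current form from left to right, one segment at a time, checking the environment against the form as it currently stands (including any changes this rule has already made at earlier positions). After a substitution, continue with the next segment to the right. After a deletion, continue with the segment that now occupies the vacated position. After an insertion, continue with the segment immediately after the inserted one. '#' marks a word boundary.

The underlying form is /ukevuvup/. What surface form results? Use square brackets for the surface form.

[ugefp]

Rule 1 Medial Vowel Deletion: [ukevuvup] → [ukevvp]
Rule 2 Degemination: [ukevvp] → [ukevp]
Rule 3 Regressive Voicing Assimilation: [ukevp] → [ukefp]
Rule 4 Voicing Between Vowels: [ukefp] → [ugefp]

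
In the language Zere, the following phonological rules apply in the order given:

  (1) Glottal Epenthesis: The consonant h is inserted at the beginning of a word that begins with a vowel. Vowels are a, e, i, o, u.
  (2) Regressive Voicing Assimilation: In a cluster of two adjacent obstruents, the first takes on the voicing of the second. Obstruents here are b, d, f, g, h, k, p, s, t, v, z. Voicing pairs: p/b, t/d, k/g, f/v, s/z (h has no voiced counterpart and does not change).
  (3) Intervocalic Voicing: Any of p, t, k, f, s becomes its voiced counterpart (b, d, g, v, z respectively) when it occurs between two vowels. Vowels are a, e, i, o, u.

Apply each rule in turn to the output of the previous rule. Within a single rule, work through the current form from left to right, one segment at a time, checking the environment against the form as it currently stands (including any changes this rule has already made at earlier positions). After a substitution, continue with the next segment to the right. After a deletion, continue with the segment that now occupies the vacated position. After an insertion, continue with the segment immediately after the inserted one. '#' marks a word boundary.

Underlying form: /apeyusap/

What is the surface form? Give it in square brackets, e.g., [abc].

[habeyuzap]

(1) Glottal Epenthesis: [apeyusap] → [hapeyusap]
(2) Regressive Voicing Assimilation: no change — [hapeyusap]
(3) Intervocalic Voicing: [hapeyusap] → [habeyuzap]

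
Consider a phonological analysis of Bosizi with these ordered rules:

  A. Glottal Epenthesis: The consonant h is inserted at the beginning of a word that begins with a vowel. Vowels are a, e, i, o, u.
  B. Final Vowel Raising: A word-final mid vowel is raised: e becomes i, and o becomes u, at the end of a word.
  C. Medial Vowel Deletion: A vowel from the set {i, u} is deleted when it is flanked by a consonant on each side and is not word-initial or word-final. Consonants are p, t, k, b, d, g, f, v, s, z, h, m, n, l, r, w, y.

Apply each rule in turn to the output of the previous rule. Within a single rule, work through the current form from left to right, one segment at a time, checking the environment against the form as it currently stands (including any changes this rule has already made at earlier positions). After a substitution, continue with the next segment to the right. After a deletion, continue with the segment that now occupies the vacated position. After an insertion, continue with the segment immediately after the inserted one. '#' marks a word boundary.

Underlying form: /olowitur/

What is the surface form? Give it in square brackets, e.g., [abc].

[holowtr]

A Glottal Epenthesis: [olowitur] → [holowitur]
B Final Vowel Raising: no change — [holowitur]
C Medial Vowel Deletion: [holowitur] → [holowtr]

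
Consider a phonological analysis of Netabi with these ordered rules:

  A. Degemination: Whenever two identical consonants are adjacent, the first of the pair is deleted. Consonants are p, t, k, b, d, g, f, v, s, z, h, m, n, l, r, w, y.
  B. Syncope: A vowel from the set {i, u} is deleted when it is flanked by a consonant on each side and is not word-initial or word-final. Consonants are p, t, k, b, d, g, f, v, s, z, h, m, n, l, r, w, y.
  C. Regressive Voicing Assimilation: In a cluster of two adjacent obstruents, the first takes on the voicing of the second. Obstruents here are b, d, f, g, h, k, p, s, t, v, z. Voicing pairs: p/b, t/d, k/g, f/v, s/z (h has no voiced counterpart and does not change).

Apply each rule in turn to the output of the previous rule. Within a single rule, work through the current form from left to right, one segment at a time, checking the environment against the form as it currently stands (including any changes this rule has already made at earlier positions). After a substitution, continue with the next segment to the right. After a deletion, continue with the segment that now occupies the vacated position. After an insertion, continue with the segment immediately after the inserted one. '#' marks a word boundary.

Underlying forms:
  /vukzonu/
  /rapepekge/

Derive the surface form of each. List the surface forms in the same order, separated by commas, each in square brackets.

/vukzonu/:
  A Degemination: no change — [vukzonu]
  B Syncope: [vukzonu] → [vkzonu]
  C Regressive Voicing Assimilation: [vkzonu] → [fgzonu]
/rapepekge/:
  A Degemination: no change — [rapepekge]
  B Syncope: no change — [rapepekge]
  C Regressive Voicing Assimilation: [rapepekge] → [rapepegge]

[fgzonu], [rapepegge]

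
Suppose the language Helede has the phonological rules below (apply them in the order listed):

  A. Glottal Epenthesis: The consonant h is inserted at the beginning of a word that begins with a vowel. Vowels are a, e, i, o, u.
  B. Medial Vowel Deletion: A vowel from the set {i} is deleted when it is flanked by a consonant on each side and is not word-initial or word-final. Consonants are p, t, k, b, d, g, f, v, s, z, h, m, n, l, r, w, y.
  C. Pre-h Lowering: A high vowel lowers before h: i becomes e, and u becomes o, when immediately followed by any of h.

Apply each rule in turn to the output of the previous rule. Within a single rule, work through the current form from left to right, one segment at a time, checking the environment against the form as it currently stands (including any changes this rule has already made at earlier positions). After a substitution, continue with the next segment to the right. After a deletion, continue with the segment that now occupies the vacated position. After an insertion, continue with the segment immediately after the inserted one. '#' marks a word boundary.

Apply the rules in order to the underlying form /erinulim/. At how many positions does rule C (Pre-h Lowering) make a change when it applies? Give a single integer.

0

A Glottal Epenthesis: [erinulim] → [herinulim]
B Medial Vowel Deletion: [herinulim] → [hernulm]
C Pre-h Lowering: no change — [hernulm]
Rule C changed 0 position(s).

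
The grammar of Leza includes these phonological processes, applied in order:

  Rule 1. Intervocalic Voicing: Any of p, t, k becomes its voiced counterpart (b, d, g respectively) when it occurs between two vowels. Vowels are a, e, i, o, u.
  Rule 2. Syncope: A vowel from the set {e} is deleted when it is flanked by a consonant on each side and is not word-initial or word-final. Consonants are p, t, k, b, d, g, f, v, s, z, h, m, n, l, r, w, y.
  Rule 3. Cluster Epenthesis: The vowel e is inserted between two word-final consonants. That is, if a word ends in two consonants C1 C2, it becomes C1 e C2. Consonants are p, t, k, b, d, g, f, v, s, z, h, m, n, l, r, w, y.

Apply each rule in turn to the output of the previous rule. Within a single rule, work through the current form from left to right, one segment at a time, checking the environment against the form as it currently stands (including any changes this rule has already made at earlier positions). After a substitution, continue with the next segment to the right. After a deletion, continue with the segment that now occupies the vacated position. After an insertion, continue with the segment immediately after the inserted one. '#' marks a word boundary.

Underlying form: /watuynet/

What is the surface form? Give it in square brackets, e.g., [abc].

[waduynet]

Rule 1 Intervocalic Voicing: [watuynet] → [waduynet]
Rule 2 Syncope: [waduynet] → [waduynt]
Rule 3 Cluster Epenthesis: [waduynt] → [waduynet]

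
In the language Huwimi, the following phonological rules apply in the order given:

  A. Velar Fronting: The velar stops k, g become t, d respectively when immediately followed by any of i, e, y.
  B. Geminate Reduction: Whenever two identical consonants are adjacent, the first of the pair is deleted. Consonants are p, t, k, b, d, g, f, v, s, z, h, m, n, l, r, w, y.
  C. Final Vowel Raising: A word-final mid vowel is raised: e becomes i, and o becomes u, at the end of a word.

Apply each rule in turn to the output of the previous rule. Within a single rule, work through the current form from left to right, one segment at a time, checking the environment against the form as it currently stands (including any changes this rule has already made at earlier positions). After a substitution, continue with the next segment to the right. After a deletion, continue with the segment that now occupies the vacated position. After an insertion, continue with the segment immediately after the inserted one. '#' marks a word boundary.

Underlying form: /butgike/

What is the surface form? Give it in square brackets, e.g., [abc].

A Velar Fronting: [butgike] → [butdite]
B Geminate Reduction: no change — [butdite]
C Final Vowel Raising: [butdite] → [butditi]

[butditi]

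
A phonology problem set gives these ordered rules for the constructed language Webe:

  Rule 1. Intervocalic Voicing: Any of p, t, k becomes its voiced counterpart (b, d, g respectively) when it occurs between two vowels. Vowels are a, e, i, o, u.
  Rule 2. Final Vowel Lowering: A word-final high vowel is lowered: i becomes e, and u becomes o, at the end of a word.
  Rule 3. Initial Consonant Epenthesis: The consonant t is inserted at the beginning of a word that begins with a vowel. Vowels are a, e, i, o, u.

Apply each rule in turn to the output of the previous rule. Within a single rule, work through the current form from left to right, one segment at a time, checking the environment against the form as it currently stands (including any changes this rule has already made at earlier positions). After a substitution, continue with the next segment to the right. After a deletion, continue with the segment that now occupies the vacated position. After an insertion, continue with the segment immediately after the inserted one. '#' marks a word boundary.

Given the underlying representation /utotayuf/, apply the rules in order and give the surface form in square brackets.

Rule 1 Intervocalic Voicing: [utotayuf] → [udodayuf]
Rule 2 Final Vowel Lowering: no change — [udodayuf]
Rule 3 Initial Consonant Epenthesis: [udodayuf] → [tudodayuf]

[tudodayuf]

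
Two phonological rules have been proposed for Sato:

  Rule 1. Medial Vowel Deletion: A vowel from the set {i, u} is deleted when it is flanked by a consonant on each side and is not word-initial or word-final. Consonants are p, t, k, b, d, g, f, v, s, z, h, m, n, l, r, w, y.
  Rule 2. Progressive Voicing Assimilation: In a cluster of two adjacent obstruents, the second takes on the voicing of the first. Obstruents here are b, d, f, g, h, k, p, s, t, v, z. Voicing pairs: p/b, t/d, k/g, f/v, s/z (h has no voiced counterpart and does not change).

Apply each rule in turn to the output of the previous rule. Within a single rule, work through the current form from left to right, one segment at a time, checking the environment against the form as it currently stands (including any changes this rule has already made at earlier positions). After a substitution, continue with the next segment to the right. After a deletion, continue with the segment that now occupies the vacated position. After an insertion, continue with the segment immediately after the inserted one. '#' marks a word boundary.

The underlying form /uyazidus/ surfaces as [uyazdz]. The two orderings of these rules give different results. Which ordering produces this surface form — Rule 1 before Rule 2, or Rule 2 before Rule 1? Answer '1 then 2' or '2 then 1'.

1 then 2

Order 1 then 2:
  1 Medial Vowel Deletion: [uyazidus] → [uyazds]
  2 Progressive Voicing Assimilation: [uyazds] → [uyazdz]
  result: [uyazdz]
Order 2 then 1:
  2 Progressive Voicing Assimilation: no change — [uyazidus]
  1 Medial Vowel Deletion: [uyazidus] → [uyazds]
  result: [uyazds]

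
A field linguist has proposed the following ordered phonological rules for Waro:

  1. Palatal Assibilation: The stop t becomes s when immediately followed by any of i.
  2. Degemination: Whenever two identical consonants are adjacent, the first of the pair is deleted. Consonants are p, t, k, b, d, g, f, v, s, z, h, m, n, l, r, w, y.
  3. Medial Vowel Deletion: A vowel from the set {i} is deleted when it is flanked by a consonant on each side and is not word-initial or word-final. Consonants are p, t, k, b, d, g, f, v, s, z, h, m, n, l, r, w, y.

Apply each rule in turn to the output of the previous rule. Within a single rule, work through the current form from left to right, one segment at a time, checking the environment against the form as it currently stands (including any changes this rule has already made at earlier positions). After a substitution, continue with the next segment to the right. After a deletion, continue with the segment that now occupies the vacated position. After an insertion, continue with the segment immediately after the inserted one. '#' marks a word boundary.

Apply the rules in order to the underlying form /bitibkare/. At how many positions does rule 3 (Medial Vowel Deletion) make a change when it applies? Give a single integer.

1 Palatal Assibilation: [bitibkare] → [bisibkare]
2 Degemination: no change — [bisibkare]
3 Medial Vowel Deletion: [bisibkare] → [bsbkare]
Rule 3 changed 2 position(s).

2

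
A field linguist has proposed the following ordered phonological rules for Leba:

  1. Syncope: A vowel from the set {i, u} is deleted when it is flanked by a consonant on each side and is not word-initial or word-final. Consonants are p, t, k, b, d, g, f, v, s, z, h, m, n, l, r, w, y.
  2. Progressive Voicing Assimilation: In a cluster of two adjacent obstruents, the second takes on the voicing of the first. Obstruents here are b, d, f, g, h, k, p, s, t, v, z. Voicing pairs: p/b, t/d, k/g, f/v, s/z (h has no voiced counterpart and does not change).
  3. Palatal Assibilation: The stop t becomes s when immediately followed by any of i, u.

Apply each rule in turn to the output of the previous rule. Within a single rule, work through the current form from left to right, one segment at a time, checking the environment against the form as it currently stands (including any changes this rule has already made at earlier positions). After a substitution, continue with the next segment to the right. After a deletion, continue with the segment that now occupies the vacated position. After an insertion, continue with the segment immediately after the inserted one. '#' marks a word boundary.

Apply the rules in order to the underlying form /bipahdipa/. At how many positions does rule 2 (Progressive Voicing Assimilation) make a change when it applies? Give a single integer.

2

1 Syncope: [bipahdipa] → [bpahdpa]
2 Progressive Voicing Assimilation: [bpahdpa] → [bbahtpa]
3 Palatal Assibilation: no change — [bbahtpa]
Rule 2 changed 2 position(s).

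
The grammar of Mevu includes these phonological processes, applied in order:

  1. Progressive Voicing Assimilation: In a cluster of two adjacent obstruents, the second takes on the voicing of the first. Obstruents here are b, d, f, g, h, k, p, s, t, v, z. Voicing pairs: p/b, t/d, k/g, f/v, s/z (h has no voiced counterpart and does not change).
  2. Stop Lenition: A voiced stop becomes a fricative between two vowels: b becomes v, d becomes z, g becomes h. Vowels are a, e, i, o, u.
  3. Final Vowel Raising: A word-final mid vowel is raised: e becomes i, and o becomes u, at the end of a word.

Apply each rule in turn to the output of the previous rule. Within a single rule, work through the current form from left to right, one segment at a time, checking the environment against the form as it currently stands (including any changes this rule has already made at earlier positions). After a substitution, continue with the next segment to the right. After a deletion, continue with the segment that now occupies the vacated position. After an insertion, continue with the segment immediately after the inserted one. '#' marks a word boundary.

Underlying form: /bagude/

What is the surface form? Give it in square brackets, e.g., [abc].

1 Progressive Voicing Assimilation: no change — [bagude]
2 Stop Lenition: [bagude] → [bahuze]
3 Final Vowel Raising: [bahuze] → [bahuzi]

[bahuzi]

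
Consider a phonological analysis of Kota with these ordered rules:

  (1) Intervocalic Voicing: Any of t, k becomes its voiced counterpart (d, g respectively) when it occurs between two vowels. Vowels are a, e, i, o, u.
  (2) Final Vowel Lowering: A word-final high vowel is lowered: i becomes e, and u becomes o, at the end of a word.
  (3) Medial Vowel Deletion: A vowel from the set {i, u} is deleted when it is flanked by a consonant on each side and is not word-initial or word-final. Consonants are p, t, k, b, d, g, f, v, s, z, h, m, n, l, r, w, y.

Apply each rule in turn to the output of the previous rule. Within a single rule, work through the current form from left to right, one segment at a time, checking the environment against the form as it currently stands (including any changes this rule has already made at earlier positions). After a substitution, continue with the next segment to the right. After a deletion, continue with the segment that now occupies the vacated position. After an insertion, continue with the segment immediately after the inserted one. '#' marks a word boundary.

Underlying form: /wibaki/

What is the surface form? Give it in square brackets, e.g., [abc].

[wbage]

(1) Intervocalic Voicing: [wibaki] → [wibagi]
(2) Final Vowel Lowering: [wibagi] → [wibage]
(3) Medial Vowel Deletion: [wibage] → [wbage]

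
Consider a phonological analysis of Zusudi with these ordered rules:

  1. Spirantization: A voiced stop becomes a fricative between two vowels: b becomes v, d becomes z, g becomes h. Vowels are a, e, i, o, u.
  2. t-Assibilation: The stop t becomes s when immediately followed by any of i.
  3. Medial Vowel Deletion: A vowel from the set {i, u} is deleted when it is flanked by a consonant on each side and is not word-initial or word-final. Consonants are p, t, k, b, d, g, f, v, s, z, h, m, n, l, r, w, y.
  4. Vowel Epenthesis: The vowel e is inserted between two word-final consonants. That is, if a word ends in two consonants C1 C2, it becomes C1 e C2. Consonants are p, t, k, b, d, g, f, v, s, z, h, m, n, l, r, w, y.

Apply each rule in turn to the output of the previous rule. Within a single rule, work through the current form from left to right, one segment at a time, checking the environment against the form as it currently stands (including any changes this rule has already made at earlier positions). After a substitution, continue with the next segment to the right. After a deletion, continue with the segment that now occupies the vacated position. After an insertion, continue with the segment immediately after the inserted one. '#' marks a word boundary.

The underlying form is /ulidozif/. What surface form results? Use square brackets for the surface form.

[ulzozef]

1 Spirantization: [ulidozif] → [ulizozif]
2 t-Assibilation: no change — [ulizozif]
3 Medial Vowel Deletion: [ulizozif] → [ulzozf]
4 Vowel Epenthesis: [ulzozf] → [ulzozef]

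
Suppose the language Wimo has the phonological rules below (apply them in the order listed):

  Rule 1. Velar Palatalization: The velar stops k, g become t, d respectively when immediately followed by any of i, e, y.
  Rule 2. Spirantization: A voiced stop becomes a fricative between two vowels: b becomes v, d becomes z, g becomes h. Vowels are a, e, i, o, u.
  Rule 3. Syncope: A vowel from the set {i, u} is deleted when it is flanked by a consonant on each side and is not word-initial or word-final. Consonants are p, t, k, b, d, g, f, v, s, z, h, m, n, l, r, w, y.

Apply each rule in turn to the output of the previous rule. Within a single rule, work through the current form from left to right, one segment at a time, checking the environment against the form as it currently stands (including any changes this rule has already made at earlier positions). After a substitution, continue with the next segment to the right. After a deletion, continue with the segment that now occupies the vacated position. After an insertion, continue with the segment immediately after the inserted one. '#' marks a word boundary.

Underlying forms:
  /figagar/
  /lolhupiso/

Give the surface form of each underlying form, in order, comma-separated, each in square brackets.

/figagar/:
  Rule 1 Velar Palatalization: no change — [figagar]
  Rule 2 Spirantization: [figagar] → [fihahar]
  Rule 3 Syncope: [fihahar] → [fhahar]
/lolhupiso/:
  Rule 1 Velar Palatalization: no change — [lolhupiso]
  Rule 2 Spirantization: no change — [lolhupiso]
  Rule 3 Syncope: [lolhupiso] → [lolhpso]

[fhahar], [lolhpso]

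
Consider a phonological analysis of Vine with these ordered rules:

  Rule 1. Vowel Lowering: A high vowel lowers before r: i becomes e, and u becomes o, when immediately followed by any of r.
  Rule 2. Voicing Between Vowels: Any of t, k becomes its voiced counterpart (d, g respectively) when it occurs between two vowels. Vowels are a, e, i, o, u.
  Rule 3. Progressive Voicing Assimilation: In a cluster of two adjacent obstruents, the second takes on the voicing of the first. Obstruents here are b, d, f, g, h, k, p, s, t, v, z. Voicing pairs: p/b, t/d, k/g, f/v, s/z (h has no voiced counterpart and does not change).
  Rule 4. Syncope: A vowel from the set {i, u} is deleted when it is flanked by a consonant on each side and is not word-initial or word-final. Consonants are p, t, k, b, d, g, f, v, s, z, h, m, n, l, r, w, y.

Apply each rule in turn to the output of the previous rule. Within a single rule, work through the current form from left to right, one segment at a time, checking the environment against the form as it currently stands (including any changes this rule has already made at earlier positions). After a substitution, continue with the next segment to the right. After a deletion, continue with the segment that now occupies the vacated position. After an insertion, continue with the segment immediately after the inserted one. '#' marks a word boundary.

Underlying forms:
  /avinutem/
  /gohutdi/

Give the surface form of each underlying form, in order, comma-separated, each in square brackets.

/avinutem/:
  Rule 1 Vowel Lowering: no change — [avinutem]
  Rule 2 Voicing Between Vowels: [avinutem] → [avinudem]
  Rule 3 Progressive Voicing Assimilation: no change — [avinudem]
  Rule 4 Syncope: [avinudem] → [avndem]
/gohutdi/:
  Rule 1 Vowel Lowering: no change — [gohutdi]
  Rule 2 Voicing Between Vowels: no change — [gohutdi]
  Rule 3 Progressive Voicing Assimilation: [gohutdi] → [gohutti]
  Rule 4 Syncope: [gohutti] → [gohtti]

[avndem], [gohtti]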